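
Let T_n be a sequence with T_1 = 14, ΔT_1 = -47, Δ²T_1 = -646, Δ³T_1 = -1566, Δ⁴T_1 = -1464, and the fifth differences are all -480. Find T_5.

-11778

Build the table forward from the leading diagonal:
Fifth differences: -480  -480  -480  -480  -480
Fourth differences: -1464  -1944  -2424  -2904  -3384
Third differences: -1566  -3030  -4974  -7398  -10302
Second differences: -646  -2212  -5242  -10216  -17614
First differences: -47  -693  -2905  -8147  -18363
T: 14  -33  -726  -3631  -11778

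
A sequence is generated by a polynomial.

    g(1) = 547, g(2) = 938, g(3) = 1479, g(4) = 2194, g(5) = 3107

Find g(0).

First differences: 391, 541, 715, 913
Second differences: 150, 174, 198
Third differences: 24, 24
The third differences are constant at 24.
Work back: 150 − 24 = 126;  391 − 126 = 265;  547 − 265 = 282

282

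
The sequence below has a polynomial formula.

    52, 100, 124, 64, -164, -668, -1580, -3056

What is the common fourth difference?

-24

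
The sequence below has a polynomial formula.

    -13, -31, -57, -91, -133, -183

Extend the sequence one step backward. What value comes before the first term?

-3

D1: -18  -26  -34  -42  -50
D2: -8  -8  -8  -8
The second differences are constant at -8.
Work back: -18 + 8 = -10;  -13 + 10 = -3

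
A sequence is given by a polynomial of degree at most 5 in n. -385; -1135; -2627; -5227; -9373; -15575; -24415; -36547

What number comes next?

-52697

D1: -750  -1492  -2600  -4146  -6202  -8840  -12132
D2: -742  -1108  -1546  -2056  -2638  -3292
D3: -366  -438  -510  -582  -654
D4: -72  -72  -72  -72
Constant fourth difference = -72, so extend:
-654 − 72 = -726;  -3292 − 726 = -4018;  -12132 − 4018 = -16150;  -36547 − 16150 = -52697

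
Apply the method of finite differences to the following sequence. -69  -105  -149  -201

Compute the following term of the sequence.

Δ: -36  -44  -52
Δ²: -8  -8
Constant second difference = -8, so extend:
-52 − 8 = -60;  -201 − 60 = -261

-261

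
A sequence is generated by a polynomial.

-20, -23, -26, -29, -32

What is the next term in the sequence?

-3, -3, -3, -3
Constant first difference = -3, so extend:
-32 − 3 = -35

-35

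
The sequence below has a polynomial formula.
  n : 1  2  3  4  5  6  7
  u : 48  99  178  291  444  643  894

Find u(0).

19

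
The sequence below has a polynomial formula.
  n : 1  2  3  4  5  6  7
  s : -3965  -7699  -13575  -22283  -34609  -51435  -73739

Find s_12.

D1: -3734  -5876  -8708  -12326  -16826  -22304
D2: -2142  -2832  -3618  -4500  -5478
D3: -690  -786  -882  -978
D4: -96  -96  -96
Fourth differences constant at -96.
-978 − 96 = -1074;  -5478 − 1074 = -6552;  -22304 − 6552 = -28856;  -73739 − 28856 = -102595
-1074 − 96 = -1170;  -6552 − 1170 = -7722;  -28856 − 7722 = -36578;  -102595 − 36578 = -139173
-1170 − 96 = -1266;  -7722 − 1266 = -8988;  -36578 − 8988 = -45566;  -139173 − 45566 = -184739
-1266 − 96 = -1362;  -8988 − 1362 = -10350;  -45566 − 10350 = -55916;  -184739 − 55916 = -240655
-1362 − 96 = -1458;  -10350 − 1458 = -11808;  -55916 − 11808 = -67724;  -240655 − 67724 = -308379

-308379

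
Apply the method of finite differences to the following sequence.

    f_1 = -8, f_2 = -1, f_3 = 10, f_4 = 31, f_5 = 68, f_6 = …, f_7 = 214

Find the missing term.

127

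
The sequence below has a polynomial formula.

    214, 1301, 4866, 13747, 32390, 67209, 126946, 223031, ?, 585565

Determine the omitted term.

Using the first 8 terms:
Δ: 1087, 3565, 8881, 18643, 34819, 59737, 96085
Δ²: 2478, 5316, 9762, 16176, 24918, 36348
Δ³: 2838, 4446, 6414, 8742, 11430
Δ⁴: 1608, 1968, 2328, 2688
Δ⁵: 360, 360, 360
Constant fifth difference = 360.
Extend forward: 2688 + 360 = 3048;  11430 + 3048 = 14478;  36348 + 14478 = 50826;  96085 + 50826 = 146911;  223031 + 146911 = 369942

369942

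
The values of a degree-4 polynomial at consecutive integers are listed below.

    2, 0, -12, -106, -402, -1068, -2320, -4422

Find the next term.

Δ: -2  -12  -94  -296  -666  -1252  -2102
Δ²: -10  -82  -202  -370  -586  -850
Δ³: -72  -120  -168  -216  -264
Δ⁴: -48  -48  -48  -48
Fourth differences constant at -48.
-264 − 48 = -312;  -850 − 312 = -1162;  -2102 − 1162 = -3264;  -4422 − 3264 = -7686

-7686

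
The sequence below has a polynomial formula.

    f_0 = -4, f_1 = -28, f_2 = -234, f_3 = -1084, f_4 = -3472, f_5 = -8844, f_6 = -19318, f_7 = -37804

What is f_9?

First differences: -24 , -206 , -850 , -2388 , -5372 , -10474 , -18486
Second differences: -182 , -644 , -1538 , -2984 , -5102 , -8012
Third differences: -462 , -894 , -1446 , -2118 , -2910
Fourth differences: -432 , -552 , -672 , -792
Fifth differences: -120 , -120 , -120
The fifth differences are constant (-120).
-792 − 120 = -912;  -2910 − 912 = -3822;  -8012 − 3822 = -11834;  -18486 − 11834 = -30320;  -37804 − 30320 = -68124
-912 − 120 = -1032;  -3822 − 1032 = -4854;  -11834 − 4854 = -16688;  -30320 − 16688 = -47008;  -68124 − 47008 = -115132

-115132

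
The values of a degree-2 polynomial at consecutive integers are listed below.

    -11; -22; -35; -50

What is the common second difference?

-2

Δ: -11, -13, -15
Δ²: -2, -2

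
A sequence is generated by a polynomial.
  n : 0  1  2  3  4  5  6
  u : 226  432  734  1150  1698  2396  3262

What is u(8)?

Δ: 206  302  416  548  698  866
Δ²: 96  114  132  150  168
Δ³: 18  18  18  18
The third differences are constant (18).
168 + 18 = 186;  866 + 186 = 1052;  3262 + 1052 = 4314
186 + 18 = 204;  1052 + 204 = 1256;  4314 + 1256 = 5570

5570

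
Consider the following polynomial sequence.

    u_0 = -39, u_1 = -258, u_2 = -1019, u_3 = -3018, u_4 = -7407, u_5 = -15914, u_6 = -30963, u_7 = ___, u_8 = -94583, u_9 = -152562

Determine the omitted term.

-55794

Using the first 7 terms:
First differences: -219  -761  -1999  -4389  -8507  -15049
Second differences: -542  -1238  -2390  -4118  -6542
Third differences: -696  -1152  -1728  -2424
Fourth differences: -456  -576  -696
Fifth differences: -120  -120
Constant fifth difference = -120.
Extend forward: -696 − 120 = -816;  -2424 − 816 = -3240;  -6542 − 3240 = -9782;  -15049 − 9782 = -24831;  -30963 − 24831 = -55794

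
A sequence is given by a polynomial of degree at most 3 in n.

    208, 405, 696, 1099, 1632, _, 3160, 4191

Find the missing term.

2313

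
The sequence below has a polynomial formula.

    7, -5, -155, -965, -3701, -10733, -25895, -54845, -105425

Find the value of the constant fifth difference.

-360

D1: -12, -150, -810, -2736, -7032, -15162, -28950, -50580
D2: -138, -660, -1926, -4296, -8130, -13788, -21630
D3: -522, -1266, -2370, -3834, -5658, -7842
D4: -744, -1104, -1464, -1824, -2184
D5: -360, -360, -360, -360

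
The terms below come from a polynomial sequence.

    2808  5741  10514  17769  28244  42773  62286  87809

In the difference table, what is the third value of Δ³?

First differences: 2933, 4773, 7255, 10475, 14529, 19513, 25523
Second differences: 1840, 2482, 3220, 4054, 4984, 6010
Third differences: 642, 738, 834, 930, 1026
Fourth differences: 96, 96, 96, 96

834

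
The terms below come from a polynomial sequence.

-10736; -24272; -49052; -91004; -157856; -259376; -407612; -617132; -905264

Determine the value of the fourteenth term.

-4355024

D1: -13536, -24780, -41952, -66852, -101520, -148236, -209520, -288132
D2: -11244, -17172, -24900, -34668, -46716, -61284, -78612
D3: -5928, -7728, -9768, -12048, -14568, -17328
D4: -1800, -2040, -2280, -2520, -2760
D5: -240, -240, -240, -240
Fifth differences constant at -240.
-2760 − 240 = -3000;  -17328 − 3000 = -20328;  -78612 − 20328 = -98940;  -288132 − 98940 = -387072;  -905264 − 387072 = -1292336
-3000 − 240 = -3240;  -20328 − 3240 = -23568;  -98940 − 23568 = -122508;  -387072 − 122508 = -509580;  -1292336 − 509580 = -1801916
-3240 − 240 = -3480;  -23568 − 3480 = -27048;  -122508 − 27048 = -149556;  -509580 − 149556 = -659136;  -1801916 − 659136 = -2461052
-3480 − 240 = -3720;  -27048 − 3720 = -30768;  -149556 − 30768 = -180324;  -659136 − 180324 = -839460;  -2461052 − 839460 = -3300512
-3720 − 240 = -3960;  -30768 − 3960 = -34728;  -180324 − 34728 = -215052;  -839460 − 215052 = -1054512;  -3300512 − 1054512 = -4355024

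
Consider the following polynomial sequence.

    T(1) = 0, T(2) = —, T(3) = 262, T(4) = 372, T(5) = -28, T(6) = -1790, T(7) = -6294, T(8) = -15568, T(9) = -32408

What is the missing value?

86

Using the last 7 terms:
D1: 110  -400  -1762  -4504  -9274  -16840
D2: -510  -1362  -2742  -4770  -7566
D3: -852  -1380  -2028  -2796
D4: -528  -648  -768
D5: -120  -120
Constant fifth difference = -120.
Extend backward: -528 + 120 = -408;  -852 + 408 = -444;  -510 + 444 = -66;  110 + 66 = 176;  262 − 176 = 86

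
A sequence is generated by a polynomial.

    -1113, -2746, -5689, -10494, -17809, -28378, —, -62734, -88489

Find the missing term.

Using the first 6 terms:
D1: -1633  -2943  -4805  -7315  -10569
D2: -1310  -1862  -2510  -3254
D3: -552  -648  -744
D4: -96  -96
Constant fourth difference = -96.
Extend forward: -744 − 96 = -840;  -3254 − 840 = -4094;  -10569 − 4094 = -14663;  -28378 − 14663 = -43041

-43041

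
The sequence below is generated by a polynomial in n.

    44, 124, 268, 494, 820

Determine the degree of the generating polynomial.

Δ: 80, 144, 226, 326
Δ²: 64, 82, 100
Δ³: 18, 18
The third differences are constant, so the polynomial has degree 3.

3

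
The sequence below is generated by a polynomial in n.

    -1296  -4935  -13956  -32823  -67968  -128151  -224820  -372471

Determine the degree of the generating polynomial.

5

First differences: -3639, -9021, -18867, -35145, -60183, -96669, -147651
Second differences: -5382, -9846, -16278, -25038, -36486, -50982
Third differences: -4464, -6432, -8760, -11448, -14496
Fourth differences: -1968, -2328, -2688, -3048
Fifth differences: -360, -360, -360
The fifth differences are constant, so the polynomial has degree 5.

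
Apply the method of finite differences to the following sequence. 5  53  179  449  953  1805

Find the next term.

D1: 48, 126, 270, 504, 852
D2: 78, 144, 234, 348
D3: 66, 90, 114
D4: 24, 24
Constant fourth difference = 24, so extend:
114 + 24 = 138;  348 + 138 = 486;  852 + 486 = 1338;  1805 + 1338 = 3143

3143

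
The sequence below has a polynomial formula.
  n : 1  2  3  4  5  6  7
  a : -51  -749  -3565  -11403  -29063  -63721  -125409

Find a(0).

17

First differences: -698, -2816, -7838, -17660, -34658, -61688
Second differences: -2118, -5022, -9822, -16998, -27030
Third differences: -2904, -4800, -7176, -10032
Fourth differences: -1896, -2376, -2856
Fifth differences: -480, -480
The fifth differences are constant at -480.
Work back: -1896 + 480 = -1416;  -2904 + 1416 = -1488;  -2118 + 1488 = -630;  -698 + 630 = -68;  -51 + 68 = 17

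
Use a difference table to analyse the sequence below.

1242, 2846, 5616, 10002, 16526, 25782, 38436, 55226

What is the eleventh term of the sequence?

138872

First differences: 1604 , 2770 , 4386 , 6524 , 9256 , 12654 , 16790
Second differences: 1166 , 1616 , 2138 , 2732 , 3398 , 4136
Third differences: 450 , 522 , 594 , 666 , 738
Fourth differences: 72 , 72 , 72 , 72
Constant fourth difference = 72, so extend:
738 + 72 = 810;  4136 + 810 = 4946;  16790 + 4946 = 21736;  55226 + 21736 = 76962
810 + 72 = 882;  4946 + 882 = 5828;  21736 + 5828 = 27564;  76962 + 27564 = 104526
882 + 72 = 954;  5828 + 954 = 6782;  27564 + 6782 = 34346;  104526 + 34346 = 138872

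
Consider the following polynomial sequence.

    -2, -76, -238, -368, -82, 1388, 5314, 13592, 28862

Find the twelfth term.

156704

First differences: -74 , -162 , -130 , 286 , 1470 , 3926 , 8278 , 15270
Second differences: -88 , 32 , 416 , 1184 , 2456 , 4352 , 6992
Third differences: 120 , 384 , 768 , 1272 , 1896 , 2640
Fourth differences: 264 , 384 , 504 , 624 , 744
Fifth differences: 120 , 120 , 120 , 120
Constant fifth difference = 120, so extend:
744 + 120 = 864;  2640 + 864 = 3504;  6992 + 3504 = 10496;  15270 + 10496 = 25766;  28862 + 25766 = 54628
864 + 120 = 984;  3504 + 984 = 4488;  10496 + 4488 = 14984;  25766 + 14984 = 40750;  54628 + 40750 = 95378
984 + 120 = 1104;  4488 + 1104 = 5592;  14984 + 5592 = 20576;  40750 + 20576 = 61326;  95378 + 61326 = 156704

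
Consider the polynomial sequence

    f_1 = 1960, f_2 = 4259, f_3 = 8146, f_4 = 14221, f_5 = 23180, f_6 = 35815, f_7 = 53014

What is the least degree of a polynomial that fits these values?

4

2299, 3887, 6075, 8959, 12635, 17199
1588, 2188, 2884, 3676, 4564
600, 696, 792, 888
96, 96, 96
The fourth differences are constant, so the polynomial has degree 4.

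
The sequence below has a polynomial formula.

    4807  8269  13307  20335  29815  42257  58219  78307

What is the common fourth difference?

Δ: 3462, 5038, 7028, 9480, 12442, 15962, 20088
Δ²: 1576, 1990, 2452, 2962, 3520, 4126
Δ³: 414, 462, 510, 558, 606
Δ⁴: 48, 48, 48, 48

48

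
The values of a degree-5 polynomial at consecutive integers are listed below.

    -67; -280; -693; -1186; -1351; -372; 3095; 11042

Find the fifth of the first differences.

979

First differences: -213, -413, -493, -165, 979, 3467, 7947
Second differences: -200, -80, 328, 1144, 2488, 4480
Third differences: 120, 408, 816, 1344, 1992
Fourth differences: 288, 408, 528, 648
Fifth differences: 120, 120, 120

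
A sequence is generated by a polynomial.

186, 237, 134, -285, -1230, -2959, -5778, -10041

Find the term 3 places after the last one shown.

-35754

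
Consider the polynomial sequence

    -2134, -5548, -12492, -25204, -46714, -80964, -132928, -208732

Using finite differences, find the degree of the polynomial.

-3414, -6944, -12712, -21510, -34250, -51964, -75804
-3530, -5768, -8798, -12740, -17714, -23840
-2238, -3030, -3942, -4974, -6126
-792, -912, -1032, -1152
-120, -120, -120
The fifth differences are constant, so the polynomial has degree 5.

5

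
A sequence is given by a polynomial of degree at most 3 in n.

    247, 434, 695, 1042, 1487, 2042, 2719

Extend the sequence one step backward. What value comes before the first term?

D1: 187  261  347  445  555  677
D2: 74  86  98  110  122
D3: 12  12  12  12
The third differences are constant at 12.
Work back: 74 − 12 = 62;  187 − 62 = 125;  247 − 125 = 122

122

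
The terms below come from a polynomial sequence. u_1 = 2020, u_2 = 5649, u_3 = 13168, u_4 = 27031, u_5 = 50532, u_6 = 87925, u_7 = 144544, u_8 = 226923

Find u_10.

D1: 3629  7519  13863  23501  37393  56619  82379
D2: 3890  6344  9638  13892  19226  25760
D3: 2454  3294  4254  5334  6534
D4: 840  960  1080  1200
D5: 120  120  120
Fifth differences constant at 120.
1200 + 120 = 1320;  6534 + 1320 = 7854;  25760 + 7854 = 33614;  82379 + 33614 = 115993;  226923 + 115993 = 342916
1320 + 120 = 1440;  7854 + 1440 = 9294;  33614 + 9294 = 42908;  115993 + 42908 = 158901;  342916 + 158901 = 501817

501817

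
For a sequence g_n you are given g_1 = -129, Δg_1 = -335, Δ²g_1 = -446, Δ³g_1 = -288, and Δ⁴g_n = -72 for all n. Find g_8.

-24440

Build the table forward from the leading diagonal:
Fourth differences: -72  -72  -72  -72  -72  -72  -72  -72
Third differences: -288  -360  -432  -504  -576  -648  -720  -792
Second differences: -446  -734  -1094  -1526  -2030  -2606  -3254  -3974
First differences: -335  -781  -1515  -2609  -4135  -6165  -8771  -12025
g: -129  -464  -1245  -2760  -5369  -9504  -15669  -24440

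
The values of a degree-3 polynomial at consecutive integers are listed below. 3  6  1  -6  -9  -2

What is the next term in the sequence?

21

D1: 3  -5  -7  -3  7
D2: -8  -2  4  10
D3: 6  6  6
Constant third difference = 6, so extend:
10 + 6 = 16;  7 + 16 = 23;  -2 + 23 = 21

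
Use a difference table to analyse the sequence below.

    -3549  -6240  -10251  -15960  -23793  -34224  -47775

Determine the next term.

-65016

-2691, -4011, -5709, -7833, -10431, -13551
-1320, -1698, -2124, -2598, -3120
-378, -426, -474, -522
-48, -48, -48
The fourth differences are constant (-48).
-522 − 48 = -570;  -3120 − 570 = -3690;  -13551 − 3690 = -17241;  -47775 − 17241 = -65016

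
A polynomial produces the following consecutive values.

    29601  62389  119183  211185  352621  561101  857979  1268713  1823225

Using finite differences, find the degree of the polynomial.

5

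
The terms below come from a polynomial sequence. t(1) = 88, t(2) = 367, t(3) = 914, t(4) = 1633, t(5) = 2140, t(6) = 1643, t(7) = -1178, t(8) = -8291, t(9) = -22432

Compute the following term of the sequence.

First differences: 279 , 547 , 719 , 507 , -497 , -2821 , -7113 , -14141
Second differences: 268 , 172 , -212 , -1004 , -2324 , -4292 , -7028
Third differences: -96 , -384 , -792 , -1320 , -1968 , -2736
Fourth differences: -288 , -408 , -528 , -648 , -768
Fifth differences: -120 , -120 , -120 , -120
Constant fifth difference = -120, so extend:
-768 − 120 = -888;  -2736 − 888 = -3624;  -7028 − 3624 = -10652;  -14141 − 10652 = -24793;  -22432 − 24793 = -47225

-47225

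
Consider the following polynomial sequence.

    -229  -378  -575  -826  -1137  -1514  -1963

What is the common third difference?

D1: -149, -197, -251, -311, -377, -449
D2: -48, -54, -60, -66, -72
D3: -6, -6, -6, -6

-6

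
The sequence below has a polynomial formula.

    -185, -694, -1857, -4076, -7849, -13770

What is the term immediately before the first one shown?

First differences: -509  -1163  -2219  -3773  -5921
Second differences: -654  -1056  -1554  -2148
Third differences: -402  -498  -594
Fourth differences: -96  -96
The fourth differences are constant at -96.
Work back: -402 + 96 = -306;  -654 + 306 = -348;  -509 + 348 = -161;  -185 + 161 = -24

-24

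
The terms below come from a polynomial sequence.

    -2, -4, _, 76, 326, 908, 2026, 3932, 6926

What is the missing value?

Using the last 6 terms:
250, 582, 1118, 1906, 2994
332, 536, 788, 1088
204, 252, 300
48, 48
Constant fourth difference = 48.
Extend backward: 204 − 48 = 156;  332 − 156 = 176;  250 − 176 = 74;  76 − 74 = 2

2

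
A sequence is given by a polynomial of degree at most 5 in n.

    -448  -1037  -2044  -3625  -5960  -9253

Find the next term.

-13732

Δ: -589 , -1007 , -1581 , -2335 , -3293
Δ²: -418 , -574 , -754 , -958
Δ³: -156 , -180 , -204
Δ⁴: -24 , -24
Fourth differences constant at -24.
-204 − 24 = -228;  -958 − 228 = -1186;  -3293 − 1186 = -4479;  -9253 − 4479 = -13732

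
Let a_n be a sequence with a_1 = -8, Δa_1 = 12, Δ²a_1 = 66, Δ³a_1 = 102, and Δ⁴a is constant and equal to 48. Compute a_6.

1972

Build the table forward from the leading diagonal:
Δ⁴: 48, 48, 48, 48, 48, 48
Δ³: 102, 150, 198, 246, 294, 342
Δ²: 66, 168, 318, 516, 762, 1056
Δ: 12, 78, 246, 564, 1080, 1842
a: -8, 4, 82, 328, 892, 1972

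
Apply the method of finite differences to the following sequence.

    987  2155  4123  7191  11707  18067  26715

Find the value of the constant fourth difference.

48

First differences: 1168, 1968, 3068, 4516, 6360, 8648
Second differences: 800, 1100, 1448, 1844, 2288
Third differences: 300, 348, 396, 444
Fourth differences: 48, 48, 48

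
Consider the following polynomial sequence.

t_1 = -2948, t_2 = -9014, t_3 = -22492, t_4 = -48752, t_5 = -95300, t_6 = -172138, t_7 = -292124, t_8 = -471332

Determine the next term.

-729412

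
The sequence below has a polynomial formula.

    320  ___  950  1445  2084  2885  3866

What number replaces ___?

Using the last 5 terms:
Δ: 495, 639, 801, 981
Δ²: 144, 162, 180
Δ³: 18, 18
Constant third difference = 18.
Extend backward: 144 − 18 = 126;  495 − 126 = 369;  950 − 369 = 581

581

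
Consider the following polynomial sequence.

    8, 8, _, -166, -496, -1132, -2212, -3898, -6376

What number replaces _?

-28

Using the last 6 terms:
First differences: -330  -636  -1080  -1686  -2478
Second differences: -306  -444  -606  -792
Third differences: -138  -162  -186
Fourth differences: -24  -24
Constant fourth difference = -24.
Extend backward: -138 + 24 = -114;  -306 + 114 = -192;  -330 + 192 = -138;  -166 + 138 = -28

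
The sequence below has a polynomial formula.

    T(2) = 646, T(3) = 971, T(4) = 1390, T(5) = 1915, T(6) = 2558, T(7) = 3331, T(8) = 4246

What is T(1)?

Δ: 325  419  525  643  773  915
Δ²: 94  106  118  130  142
Δ³: 12  12  12  12
The third differences are constant at 12.
Work back: 94 − 12 = 82;  325 − 82 = 243;  646 − 243 = 403

403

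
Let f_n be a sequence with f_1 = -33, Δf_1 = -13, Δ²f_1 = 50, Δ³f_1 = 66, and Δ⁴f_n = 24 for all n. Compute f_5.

Build the table forward from the leading diagonal:
D4: 24  24  24  24  24
D3: 66  90  114  138  162
D2: 50  116  206  320  458
D1: -13  37  153  359  679
f: -33  -46  -9  144  503

503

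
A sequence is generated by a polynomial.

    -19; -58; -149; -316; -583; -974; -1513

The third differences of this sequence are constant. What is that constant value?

-24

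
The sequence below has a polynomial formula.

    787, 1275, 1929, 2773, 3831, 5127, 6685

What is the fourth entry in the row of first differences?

Δ: 488, 654, 844, 1058, 1296, 1558
Δ²: 166, 190, 214, 238, 262
Δ³: 24, 24, 24, 24

1058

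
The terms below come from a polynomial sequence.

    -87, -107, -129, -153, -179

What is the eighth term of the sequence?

-269

Δ: -20  -22  -24  -26
Δ²: -2  -2  -2
The second differences are constant (-2).
-26 − 2 = -28;  -179 − 28 = -207
-28 − 2 = -30;  -207 − 30 = -237
-30 − 2 = -32;  -237 − 32 = -269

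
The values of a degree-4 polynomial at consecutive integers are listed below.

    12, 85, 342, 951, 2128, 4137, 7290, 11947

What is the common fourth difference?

48

Δ: 73, 257, 609, 1177, 2009, 3153, 4657
Δ²: 184, 352, 568, 832, 1144, 1504
Δ³: 168, 216, 264, 312, 360
Δ⁴: 48, 48, 48, 48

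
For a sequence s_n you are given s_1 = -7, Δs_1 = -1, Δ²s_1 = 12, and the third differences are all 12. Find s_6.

Build the table forward from the leading diagonal:
Third differences: 12, 12, 12, 12, 12, 12
Second differences: 12, 24, 36, 48, 60, 72
First differences: -1, 11, 35, 71, 119, 179
s: -7, -8, 3, 38, 109, 228

228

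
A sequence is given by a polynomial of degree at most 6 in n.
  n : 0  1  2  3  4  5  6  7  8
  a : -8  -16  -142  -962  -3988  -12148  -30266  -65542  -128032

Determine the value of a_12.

-8, -126, -820, -3026, -8160, -18118, -35276, -62490
-118, -694, -2206, -5134, -9958, -17158, -27214
-576, -1512, -2928, -4824, -7200, -10056
-936, -1416, -1896, -2376, -2856
-480, -480, -480, -480
Constant fifth difference = -480, so extend:
-2856 − 480 = -3336;  -10056 − 3336 = -13392;  -27214 − 13392 = -40606;  -62490 − 40606 = -103096;  -128032 − 103096 = -231128
-3336 − 480 = -3816;  -13392 − 3816 = -17208;  -40606 − 17208 = -57814;  -103096 − 57814 = -160910;  -231128 − 160910 = -392038
-3816 − 480 = -4296;  -17208 − 4296 = -21504;  -57814 − 21504 = -79318;  -160910 − 79318 = -240228;  -392038 − 240228 = -632266
-4296 − 480 = -4776;  -21504 − 4776 = -26280;  -79318 − 26280 = -105598;  -240228 − 105598 = -345826;  -632266 − 345826 = -978092

-978092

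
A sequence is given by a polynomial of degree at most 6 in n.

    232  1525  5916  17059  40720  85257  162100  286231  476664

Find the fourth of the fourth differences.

3552

D1: 1293, 4391, 11143, 23661, 44537, 76843, 124131, 190433
D2: 3098, 6752, 12518, 20876, 32306, 47288, 66302
D3: 3654, 5766, 8358, 11430, 14982, 19014
D4: 2112, 2592, 3072, 3552, 4032
D5: 480, 480, 480, 480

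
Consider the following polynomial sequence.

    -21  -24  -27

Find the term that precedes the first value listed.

-18

D1: -3  -3
The first differences are constant at -3.
Work back: -21 + 3 = -18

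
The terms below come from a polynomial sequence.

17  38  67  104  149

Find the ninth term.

First differences: 21, 29, 37, 45
Second differences: 8, 8, 8
The second differences are constant (8).
45 + 8 = 53;  149 + 53 = 202
53 + 8 = 61;  202 + 61 = 263
61 + 8 = 69;  263 + 69 = 332
69 + 8 = 77;  332 + 77 = 409

409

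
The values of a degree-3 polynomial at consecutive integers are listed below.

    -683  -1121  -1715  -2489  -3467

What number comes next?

-438  -594  -774  -978
-156  -180  -204
-24  -24
The third differences are constant (-24).
-204 − 24 = -228;  -978 − 228 = -1206;  -3467 − 1206 = -4673

-4673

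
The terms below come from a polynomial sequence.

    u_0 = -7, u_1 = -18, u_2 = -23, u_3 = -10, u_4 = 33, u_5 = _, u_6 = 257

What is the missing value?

118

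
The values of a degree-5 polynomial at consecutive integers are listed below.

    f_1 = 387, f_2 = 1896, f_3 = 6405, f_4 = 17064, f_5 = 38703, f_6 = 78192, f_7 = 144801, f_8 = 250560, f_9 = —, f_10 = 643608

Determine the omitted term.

Using the first 8 terms:
D1: 1509  4509  10659  21639  39489  66609  105759
D2: 3000  6150  10980  17850  27120  39150
D3: 3150  4830  6870  9270  12030
D4: 1680  2040  2400  2760
D5: 360  360  360
Constant fifth difference = 360.
Extend forward: 2760 + 360 = 3120;  12030 + 3120 = 15150;  39150 + 15150 = 54300;  105759 + 54300 = 160059;  250560 + 160059 = 410619

410619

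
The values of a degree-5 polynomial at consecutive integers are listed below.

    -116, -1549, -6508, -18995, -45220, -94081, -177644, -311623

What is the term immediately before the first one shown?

65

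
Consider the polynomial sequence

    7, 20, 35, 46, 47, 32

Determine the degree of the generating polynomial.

3

First differences: 13, 15, 11, 1, -15
Second differences: 2, -4, -10, -16
Third differences: -6, -6, -6
The third differences are constant, so the polynomial has degree 3.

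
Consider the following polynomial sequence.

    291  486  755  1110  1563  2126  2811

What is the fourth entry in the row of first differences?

453

D1: 195, 269, 355, 453, 563, 685
D2: 74, 86, 98, 110, 122
D3: 12, 12, 12, 12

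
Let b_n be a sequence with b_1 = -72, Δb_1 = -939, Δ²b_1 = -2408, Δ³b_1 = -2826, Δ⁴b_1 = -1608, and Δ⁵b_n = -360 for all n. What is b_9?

-365984

Build the table forward from the leading diagonal:
D5: -360, -360, -360, -360, -360, -360, -360, -360, -360
D4: -1608, -1968, -2328, -2688, -3048, -3408, -3768, -4128, -4488
D3: -2826, -4434, -6402, -8730, -11418, -14466, -17874, -21642, -25770
D2: -2408, -5234, -9668, -16070, -24800, -36218, -50684, -68558, -90200
D1: -939, -3347, -8581, -18249, -34319, -59119, -95337, -146021, -214579
b: -72, -1011, -4358, -12939, -31188, -65507, -124626, -219963, -365984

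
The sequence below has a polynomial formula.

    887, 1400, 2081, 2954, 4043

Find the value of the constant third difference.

D1: 513, 681, 873, 1089
D2: 168, 192, 216
D3: 24, 24

24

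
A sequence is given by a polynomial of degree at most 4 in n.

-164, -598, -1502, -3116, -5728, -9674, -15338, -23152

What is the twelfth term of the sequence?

-86228

-434 , -904 , -1614 , -2612 , -3946 , -5664 , -7814
-470 , -710 , -998 , -1334 , -1718 , -2150
-240 , -288 , -336 , -384 , -432
-48 , -48 , -48 , -48
Constant fourth difference = -48, so extend:
-432 − 48 = -480;  -2150 − 480 = -2630;  -7814 − 2630 = -10444;  -23152 − 10444 = -33596
-480 − 48 = -528;  -2630 − 528 = -3158;  -10444 − 3158 = -13602;  -33596 − 13602 = -47198
-528 − 48 = -576;  -3158 − 576 = -3734;  -13602 − 3734 = -17336;  -47198 − 17336 = -64534
-576 − 48 = -624;  -3734 − 624 = -4358;  -17336 − 4358 = -21694;  -64534 − 21694 = -86228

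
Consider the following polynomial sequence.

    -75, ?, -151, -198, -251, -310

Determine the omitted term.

-110

Using the last 4 terms:
-47  -53  -59
-6  -6
Constant second difference = -6.
Extend backward: -47 + 6 = -41;  -151 + 41 = -110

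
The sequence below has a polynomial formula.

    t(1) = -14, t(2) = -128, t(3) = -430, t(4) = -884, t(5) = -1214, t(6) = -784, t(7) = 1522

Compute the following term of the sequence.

Δ: -114, -302, -454, -330, 430, 2306
Δ²: -188, -152, 124, 760, 1876
Δ³: 36, 276, 636, 1116
Δ⁴: 240, 360, 480
Δ⁵: 120, 120
Fifth differences constant at 120.
480 + 120 = 600;  1116 + 600 = 1716;  1876 + 1716 = 3592;  2306 + 3592 = 5898;  1522 + 5898 = 7420

7420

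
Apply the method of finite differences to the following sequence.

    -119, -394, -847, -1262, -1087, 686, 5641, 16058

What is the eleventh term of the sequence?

First differences: -275, -453, -415, 175, 1773, 4955, 10417
Second differences: -178, 38, 590, 1598, 3182, 5462
Third differences: 216, 552, 1008, 1584, 2280
Fourth differences: 336, 456, 576, 696
Fifth differences: 120, 120, 120
Fifth differences constant at 120.
696 + 120 = 816;  2280 + 816 = 3096;  5462 + 3096 = 8558;  10417 + 8558 = 18975;  16058 + 18975 = 35033
816 + 120 = 936;  3096 + 936 = 4032;  8558 + 4032 = 12590;  18975 + 12590 = 31565;  35033 + 31565 = 66598
936 + 120 = 1056;  4032 + 1056 = 5088;  12590 + 5088 = 17678;  31565 + 17678 = 49243;  66598 + 49243 = 115841

115841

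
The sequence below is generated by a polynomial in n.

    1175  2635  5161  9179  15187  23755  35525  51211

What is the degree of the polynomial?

4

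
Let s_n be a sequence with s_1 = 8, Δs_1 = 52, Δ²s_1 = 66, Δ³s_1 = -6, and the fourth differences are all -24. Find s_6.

748

Build the table forward from the leading diagonal:
Fourth differences: -24, -24, -24, -24, -24, -24
Third differences: -6, -30, -54, -78, -102, -126
Second differences: 66, 60, 30, -24, -102, -204
First differences: 52, 118, 178, 208, 184, 82
s: 8, 60, 178, 356, 564, 748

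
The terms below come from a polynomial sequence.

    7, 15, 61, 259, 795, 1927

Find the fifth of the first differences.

First differences: 8, 46, 198, 536, 1132
Second differences: 38, 152, 338, 596
Third differences: 114, 186, 258
Fourth differences: 72, 72

1132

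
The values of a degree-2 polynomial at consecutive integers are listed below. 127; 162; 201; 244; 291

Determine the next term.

342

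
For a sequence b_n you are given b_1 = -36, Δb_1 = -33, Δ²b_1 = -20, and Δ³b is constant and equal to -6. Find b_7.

-654

Build the table forward from the leading diagonal:
Δ³: -6  -6  -6  -6  -6  -6  -6
Δ²: -20  -26  -32  -38  -44  -50  -56
Δ: -33  -53  -79  -111  -149  -193  -243
b: -36  -69  -122  -201  -312  -461  -654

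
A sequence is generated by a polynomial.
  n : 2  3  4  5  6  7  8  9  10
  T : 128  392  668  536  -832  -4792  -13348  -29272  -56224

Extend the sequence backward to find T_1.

D1: 264  276  -132  -1368  -3960  -8556  -15924  -26952
D2: 12  -408  -1236  -2592  -4596  -7368  -11028
D3: -420  -828  -1356  -2004  -2772  -3660
D4: -408  -528  -648  -768  -888
D5: -120  -120  -120  -120
The fifth differences are constant at -120.
Work back: -408 + 120 = -288;  -420 + 288 = -132;  12 + 132 = 144;  264 − 144 = 120;  128 − 120 = 8

8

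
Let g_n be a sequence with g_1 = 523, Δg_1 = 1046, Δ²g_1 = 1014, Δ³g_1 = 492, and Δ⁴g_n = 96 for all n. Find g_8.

49719

Build the table forward from the leading diagonal:
D4: 96, 96, 96, 96, 96, 96, 96, 96
D3: 492, 588, 684, 780, 876, 972, 1068, 1164
D2: 1014, 1506, 2094, 2778, 3558, 4434, 5406, 6474
D1: 1046, 2060, 3566, 5660, 8438, 11996, 16430, 21836
g: 523, 1569, 3629, 7195, 12855, 21293, 33289, 49719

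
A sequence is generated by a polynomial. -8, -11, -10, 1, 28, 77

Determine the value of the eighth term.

265

Δ: -3 , 1 , 11 , 27 , 49
Δ²: 4 , 10 , 16 , 22
Δ³: 6 , 6 , 6
Third differences constant at 6.
22 + 6 = 28;  49 + 28 = 77;  77 + 77 = 154
28 + 6 = 34;  77 + 34 = 111;  154 + 111 = 265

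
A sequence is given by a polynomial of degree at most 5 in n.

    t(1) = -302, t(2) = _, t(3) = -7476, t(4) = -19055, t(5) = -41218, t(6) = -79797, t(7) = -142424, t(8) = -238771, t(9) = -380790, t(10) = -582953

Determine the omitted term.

-2209

Using the last 8 terms:
First differences: -11579, -22163, -38579, -62627, -96347, -142019, -202163
Second differences: -10584, -16416, -24048, -33720, -45672, -60144
Third differences: -5832, -7632, -9672, -11952, -14472
Fourth differences: -1800, -2040, -2280, -2520
Fifth differences: -240, -240, -240
Constant fifth difference = -240.
Extend backward: -1800 + 240 = -1560;  -5832 + 1560 = -4272;  -10584 + 4272 = -6312;  -11579 + 6312 = -5267;  -7476 + 5267 = -2209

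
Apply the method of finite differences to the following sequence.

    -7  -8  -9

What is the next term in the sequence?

-10

-1 , -1
Constant first difference = -1, so extend:
-9 − 1 = -10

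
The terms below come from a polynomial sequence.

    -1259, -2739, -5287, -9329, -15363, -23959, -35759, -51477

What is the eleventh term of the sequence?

First differences: -1480, -2548, -4042, -6034, -8596, -11800, -15718
Second differences: -1068, -1494, -1992, -2562, -3204, -3918
Third differences: -426, -498, -570, -642, -714
Fourth differences: -72, -72, -72, -72
Constant fourth difference = -72, so extend:
-714 − 72 = -786;  -3918 − 786 = -4704;  -15718 − 4704 = -20422;  -51477 − 20422 = -71899
-786 − 72 = -858;  -4704 − 858 = -5562;  -20422 − 5562 = -25984;  -71899 − 25984 = -97883
-858 − 72 = -930;  -5562 − 930 = -6492;  -25984 − 6492 = -32476;  -97883 − 32476 = -130359

-130359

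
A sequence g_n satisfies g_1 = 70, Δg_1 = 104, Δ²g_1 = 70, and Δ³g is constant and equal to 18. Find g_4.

Build the table forward from the leading diagonal:
D3: 18  18  18  18
D2: 70  88  106  124
D1: 104  174  262  368
g: 70  174  348  610

610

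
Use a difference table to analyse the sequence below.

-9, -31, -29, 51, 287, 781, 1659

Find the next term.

D1: -22  2  80  236  494  878
D2: 24  78  156  258  384
D3: 54  78  102  126
D4: 24  24  24
Fourth differences constant at 24.
126 + 24 = 150;  384 + 150 = 534;  878 + 534 = 1412;  1659 + 1412 = 3071

3071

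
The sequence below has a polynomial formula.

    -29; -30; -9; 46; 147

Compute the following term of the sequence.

D1: -1  21  55  101
D2: 22  34  46
D3: 12  12
The third differences are constant (12).
46 + 12 = 58;  101 + 58 = 159;  147 + 159 = 306

306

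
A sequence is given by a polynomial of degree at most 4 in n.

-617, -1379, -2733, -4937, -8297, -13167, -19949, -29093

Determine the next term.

-41097

D1: -762, -1354, -2204, -3360, -4870, -6782, -9144
D2: -592, -850, -1156, -1510, -1912, -2362
D3: -258, -306, -354, -402, -450
D4: -48, -48, -48, -48
Constant fourth difference = -48, so extend:
-450 − 48 = -498;  -2362 − 498 = -2860;  -9144 − 2860 = -12004;  -29093 − 12004 = -41097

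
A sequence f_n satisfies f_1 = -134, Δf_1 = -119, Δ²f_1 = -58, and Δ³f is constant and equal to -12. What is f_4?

-677

Build the table forward from the leading diagonal:
D3: -12, -12, -12, -12
D2: -58, -70, -82, -94
D1: -119, -177, -247, -329
f: -134, -253, -430, -677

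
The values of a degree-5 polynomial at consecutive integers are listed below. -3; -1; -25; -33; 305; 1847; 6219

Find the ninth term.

35237

2 , -24 , -8 , 338 , 1542 , 4372
-26 , 16 , 346 , 1204 , 2830
42 , 330 , 858 , 1626
288 , 528 , 768
240 , 240
Constant fifth difference = 240, so extend:
768 + 240 = 1008;  1626 + 1008 = 2634;  2830 + 2634 = 5464;  4372 + 5464 = 9836;  6219 + 9836 = 16055
1008 + 240 = 1248;  2634 + 1248 = 3882;  5464 + 3882 = 9346;  9836 + 9346 = 19182;  16055 + 19182 = 35237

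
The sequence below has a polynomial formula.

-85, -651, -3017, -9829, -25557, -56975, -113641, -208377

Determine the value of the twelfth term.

-1365581

First differences: -566 , -2366 , -6812 , -15728 , -31418 , -56666 , -94736
Second differences: -1800 , -4446 , -8916 , -15690 , -25248 , -38070
Third differences: -2646 , -4470 , -6774 , -9558 , -12822
Fourth differences: -1824 , -2304 , -2784 , -3264
Fifth differences: -480 , -480 , -480
Fifth differences constant at -480.
-3264 − 480 = -3744;  -12822 − 3744 = -16566;  -38070 − 16566 = -54636;  -94736 − 54636 = -149372;  -208377 − 149372 = -357749
-3744 − 480 = -4224;  -16566 − 4224 = -20790;  -54636 − 20790 = -75426;  -149372 − 75426 = -224798;  -357749 − 224798 = -582547
-4224 − 480 = -4704;  -20790 − 4704 = -25494;  -75426 − 25494 = -100920;  -224798 − 100920 = -325718;  -582547 − 325718 = -908265
-4704 − 480 = -5184;  -25494 − 5184 = -30678;  -100920 − 30678 = -131598;  -325718 − 131598 = -457316;  -908265 − 457316 = -1365581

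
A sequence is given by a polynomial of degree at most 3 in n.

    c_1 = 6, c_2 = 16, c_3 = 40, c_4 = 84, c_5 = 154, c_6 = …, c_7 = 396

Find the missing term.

256

Using the first 5 terms:
Δ: 10, 24, 44, 70
Δ²: 14, 20, 26
Δ³: 6, 6
Constant third difference = 6.
Extend forward: 26 + 6 = 32;  70 + 32 = 102;  154 + 102 = 256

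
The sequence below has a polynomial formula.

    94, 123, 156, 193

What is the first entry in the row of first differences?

First differences: 29, 33, 37
Second differences: 4, 4

29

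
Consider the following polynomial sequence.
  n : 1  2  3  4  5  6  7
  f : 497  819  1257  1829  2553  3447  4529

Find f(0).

273

D1: 322  438  572  724  894  1082
D2: 116  134  152  170  188
D3: 18  18  18  18
The third differences are constant at 18.
Work back: 116 − 18 = 98;  322 − 98 = 224;  497 − 224 = 273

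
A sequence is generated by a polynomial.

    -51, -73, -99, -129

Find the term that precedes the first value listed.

-33

Δ: -22  -26  -30
Δ²: -4  -4
The second differences are constant at -4.
Work back: -22 + 4 = -18;  -51 + 18 = -33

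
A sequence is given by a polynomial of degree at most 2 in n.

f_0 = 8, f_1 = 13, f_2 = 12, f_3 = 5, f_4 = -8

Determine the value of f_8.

First differences: 5, -1, -7, -13
Second differences: -6, -6, -6
Constant second difference = -6, so extend:
-13 − 6 = -19;  -8 − 19 = -27
-19 − 6 = -25;  -27 − 25 = -52
-25 − 6 = -31;  -52 − 31 = -83
-31 − 6 = -37;  -83 − 37 = -120

-120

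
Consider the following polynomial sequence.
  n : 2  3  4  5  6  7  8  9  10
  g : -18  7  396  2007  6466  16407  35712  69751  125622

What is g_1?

-9

First differences: 25, 389, 1611, 4459, 9941, 19305, 34039, 55871
Second differences: 364, 1222, 2848, 5482, 9364, 14734, 21832
Third differences: 858, 1626, 2634, 3882, 5370, 7098
Fourth differences: 768, 1008, 1248, 1488, 1728
Fifth differences: 240, 240, 240, 240
The fifth differences are constant at 240.
Work back: 768 − 240 = 528;  858 − 528 = 330;  364 − 330 = 34;  25 − 34 = -9;  -18 + 9 = -9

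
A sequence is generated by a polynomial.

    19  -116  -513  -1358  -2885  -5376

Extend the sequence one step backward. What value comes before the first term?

D1: -135  -397  -845  -1527  -2491
D2: -262  -448  -682  -964
D3: -186  -234  -282
D4: -48  -48
The fourth differences are constant at -48.
Work back: -186 + 48 = -138;  -262 + 138 = -124;  -135 + 124 = -11;  19 + 11 = 30

30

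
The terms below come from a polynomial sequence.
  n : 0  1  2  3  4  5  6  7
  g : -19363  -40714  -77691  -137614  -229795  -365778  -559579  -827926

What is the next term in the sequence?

D1: -21351, -36977, -59923, -92181, -135983, -193801, -268347
D2: -15626, -22946, -32258, -43802, -57818, -74546
D3: -7320, -9312, -11544, -14016, -16728
D4: -1992, -2232, -2472, -2712
D5: -240, -240, -240
The fifth differences are constant (-240).
-2712 − 240 = -2952;  -16728 − 2952 = -19680;  -74546 − 19680 = -94226;  -268347 − 94226 = -362573;  -827926 − 362573 = -1190499

-1190499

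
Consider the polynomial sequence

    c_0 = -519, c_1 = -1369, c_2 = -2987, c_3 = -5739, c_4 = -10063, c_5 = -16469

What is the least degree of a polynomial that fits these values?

4

Δ: -850, -1618, -2752, -4324, -6406
Δ²: -768, -1134, -1572, -2082
Δ³: -366, -438, -510
Δ⁴: -72, -72
The fourth differences are constant, so the polynomial has degree 4.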